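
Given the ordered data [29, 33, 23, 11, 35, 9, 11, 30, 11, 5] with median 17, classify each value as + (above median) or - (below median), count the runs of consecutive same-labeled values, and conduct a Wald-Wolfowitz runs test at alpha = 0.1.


Step 1: Compute median = 17; label A = above, B = below.
Labels in order: AAABABBABB  (n_A = 5, n_B = 5)
Step 2: Count runs R = 6.
Step 3: Under H0 (random ordering), E[R] = 2*n_A*n_B/(n_A+n_B) + 1 = 2*5*5/10 + 1 = 6.0000.
        Var[R] = 2*n_A*n_B*(2*n_A*n_B - n_A - n_B) / ((n_A+n_B)^2 * (n_A+n_B-1)) = 2000/900 = 2.2222.
        SD[R] = 1.4907.
Step 4: R = E[R], so z = 0 with no continuity correction.
Step 5: Two-sided p-value via normal approximation = 2*(1 - Phi(|z|)) = 1.000000.
Step 6: alpha = 0.1. fail to reject H0.

R = 6, z = 0.0000, p = 1.000000, fail to reject H0.


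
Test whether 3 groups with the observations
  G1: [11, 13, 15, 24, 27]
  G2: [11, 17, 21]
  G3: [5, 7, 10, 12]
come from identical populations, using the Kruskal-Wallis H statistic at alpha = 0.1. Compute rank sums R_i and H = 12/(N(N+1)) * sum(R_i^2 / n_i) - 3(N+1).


Step 1: Combine all N = 12 observations and assign midranks.
sorted (value, group, rank): (5,G3,1), (7,G3,2), (10,G3,3), (11,G1,4.5), (11,G2,4.5), (12,G3,6), (13,G1,7), (15,G1,8), (17,G2,9), (21,G2,10), (24,G1,11), (27,G1,12)
Step 2: Sum ranks within each group.
R_1 = 42.5 (n_1 = 5)
R_2 = 23.5 (n_2 = 3)
R_3 = 12 (n_3 = 4)
Step 3: H = 12/(N(N+1)) * sum(R_i^2/n_i) - 3(N+1)
     = 12/(12*13) * (42.5^2/5 + 23.5^2/3 + 12^2/4) - 3*13
     = 0.076923 * 581.333 - 39
     = 5.717949.
Step 4: Ties present; correction factor C = 1 - 6/(12^3 - 12) = 0.996503. Corrected H = 5.717949 / 0.996503 = 5.738012.
Step 5: Under H0, H ~ chi^2(2); p-value = 0.056755.
Step 6: alpha = 0.1. reject H0.

H = 5.7380, df = 2, p = 0.056755, reject H0.


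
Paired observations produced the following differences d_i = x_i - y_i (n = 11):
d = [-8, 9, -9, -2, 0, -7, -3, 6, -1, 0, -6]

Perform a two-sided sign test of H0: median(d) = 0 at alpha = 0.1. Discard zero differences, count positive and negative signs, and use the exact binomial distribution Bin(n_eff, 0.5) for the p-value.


Step 1: Discard zero differences. Original n = 11; n_eff = number of nonzero differences = 9.
Nonzero differences (with sign): -8, +9, -9, -2, -7, -3, +6, -1, -6
Step 2: Count signs: positive = 2, negative = 7.
Step 3: Under H0: P(positive) = 0.5, so the number of positives S ~ Bin(9, 0.5).
Step 4: Two-sided exact p-value = sum of Bin(9,0.5) probabilities at or below the observed probability = 0.179688.
Step 5: alpha = 0.1. fail to reject H0.

n_eff = 9, pos = 2, neg = 7, p = 0.179688, fail to reject H0.


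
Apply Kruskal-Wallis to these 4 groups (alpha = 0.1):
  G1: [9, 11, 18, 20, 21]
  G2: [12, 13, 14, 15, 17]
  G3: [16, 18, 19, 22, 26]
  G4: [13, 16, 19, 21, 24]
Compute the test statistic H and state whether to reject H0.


Step 1: Combine all N = 20 observations and assign midranks.
sorted (value, group, rank): (9,G1,1), (11,G1,2), (12,G2,3), (13,G2,4.5), (13,G4,4.5), (14,G2,6), (15,G2,7), (16,G3,8.5), (16,G4,8.5), (17,G2,10), (18,G1,11.5), (18,G3,11.5), (19,G3,13.5), (19,G4,13.5), (20,G1,15), (21,G1,16.5), (21,G4,16.5), (22,G3,18), (24,G4,19), (26,G3,20)
Step 2: Sum ranks within each group.
R_1 = 46 (n_1 = 5)
R_2 = 30.5 (n_2 = 5)
R_3 = 71.5 (n_3 = 5)
R_4 = 62 (n_4 = 5)
Step 3: H = 12/(N(N+1)) * sum(R_i^2/n_i) - 3(N+1)
     = 12/(20*21) * (46^2/5 + 30.5^2/5 + 71.5^2/5 + 62^2/5) - 3*21
     = 0.028571 * 2400.5 - 63
     = 5.585714.
Step 4: Ties present; correction factor C = 1 - 30/(20^3 - 20) = 0.996241. Corrected H = 5.585714 / 0.996241 = 5.606792.
Step 5: Under H0, H ~ chi^2(3); p-value = 0.132389.
Step 6: alpha = 0.1. fail to reject H0.

H = 5.6068, df = 3, p = 0.132389, fail to reject H0.


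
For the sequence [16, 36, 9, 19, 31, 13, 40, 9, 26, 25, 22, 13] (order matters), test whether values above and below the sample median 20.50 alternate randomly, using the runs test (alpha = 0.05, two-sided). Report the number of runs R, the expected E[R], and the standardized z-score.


Step 1: Compute median = 20.50; label A = above, B = below.
Labels in order: BABBABABAAAB  (n_A = 6, n_B = 6)
Step 2: Count runs R = 9.
Step 3: Under H0 (random ordering), E[R] = 2*n_A*n_B/(n_A+n_B) + 1 = 2*6*6/12 + 1 = 7.0000.
        Var[R] = 2*n_A*n_B*(2*n_A*n_B - n_A - n_B) / ((n_A+n_B)^2 * (n_A+n_B-1)) = 4320/1584 = 2.7273.
        SD[R] = 1.6514.
Step 4: Continuity-corrected z = (R - 0.5 - E[R]) / SD[R] = (9 - 0.5 - 7.0000) / 1.6514 = 0.9083.
Step 5: Two-sided p-value via normal approximation = 2*(1 - Phi(|z|)) = 0.363722.
Step 6: alpha = 0.05. fail to reject H0.

R = 9, z = 0.9083, p = 0.363722, fail to reject H0.


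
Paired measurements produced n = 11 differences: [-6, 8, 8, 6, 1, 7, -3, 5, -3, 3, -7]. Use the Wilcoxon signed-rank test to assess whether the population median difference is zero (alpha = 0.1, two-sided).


Step 1: Drop any zero differences (none here) and take |d_i|.
|d| = [6, 8, 8, 6, 1, 7, 3, 5, 3, 3, 7]
Step 2: Midrank |d_i| (ties get averaged ranks).
ranks: |6|->6.5, |8|->10.5, |8|->10.5, |6|->6.5, |1|->1, |7|->8.5, |3|->3, |5|->5, |3|->3, |3|->3, |7|->8.5
Step 3: Attach original signs; sum ranks with positive sign and with negative sign.
W+ = 10.5 + 10.5 + 6.5 + 1 + 8.5 + 5 + 3 = 45
W- = 6.5 + 3 + 3 + 8.5 = 21
(Check: W+ + W- = 66 should equal n(n+1)/2 = 66.)
Step 4: Test statistic W = min(W+, W-) = 21.
Step 5: Ties in |d|, so use the tie-corrected normal approximation.
        E[W] = n(n+1)/4 = 11*12/4 = 33.
        Tie groups: |d|=3 (t=3), |d|=6 (t=2), |d|=7 (t=2), |d|=8 (t=2); sum(t^3 - t) = 42.
        Var[W] = n(n+1)(2n+1)/24 - sum(t^3-t)/48 = 3036/24 - 42/48 = 125.625.
        z = (W - E[W]) / sqrt(Var[W]) = (21 - 33) / 11.2083 = -1.0706.
        Two-sided p = 2*Phi(z) = 0.284332.
Step 6: alpha = 0.1. fail to reject H0.

W+ = 45, W- = 21, W = min = 21, p = 0.284332, fail to reject H0.


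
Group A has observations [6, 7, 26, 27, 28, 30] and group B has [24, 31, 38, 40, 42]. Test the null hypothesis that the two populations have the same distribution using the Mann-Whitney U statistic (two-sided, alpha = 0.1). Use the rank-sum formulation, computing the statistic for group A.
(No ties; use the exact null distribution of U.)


Step 1: Combine and sort all 11 observations; assign midranks.
sorted (value, group): (6,X), (7,X), (24,Y), (26,X), (27,X), (28,X), (30,X), (31,Y), (38,Y), (40,Y), (42,Y)
ranks: 6->1, 7->2, 24->3, 26->4, 27->5, 28->6, 30->7, 31->8, 38->9, 40->10, 42->11
Step 2: Rank sum for X: R1 = 1 + 2 + 4 + 5 + 6 + 7 = 25.
Step 3: U_X = R1 - n1(n1+1)/2 = 25 - 6*7/2 = 25 - 21 = 4.
       U_Y = n1*n2 - U_X = 30 - 4 = 26.
Step 4: No ties, so the exact null distribution of U (based on enumerating the C(11,6) = 462 equally likely rank assignments) gives the two-sided p-value.
Step 5: p-value = 0.051948; compare to alpha = 0.1. reject H0.

U_X = 4, p = 0.051948, reject H0 at alpha = 0.1.


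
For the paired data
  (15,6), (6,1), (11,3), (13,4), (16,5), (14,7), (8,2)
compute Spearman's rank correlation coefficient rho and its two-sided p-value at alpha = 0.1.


Step 1: Rank x and y separately (midranks; no ties here).
rank(x): 15->6, 6->1, 11->3, 13->4, 16->7, 14->5, 8->2
rank(y): 6->6, 1->1, 3->3, 4->4, 5->5, 7->7, 2->2
Step 2: d_i = R_x(i) - R_y(i); compute d_i^2.
  (6-6)^2=0, (1-1)^2=0, (3-3)^2=0, (4-4)^2=0, (7-5)^2=4, (5-7)^2=4, (2-2)^2=0
sum(d^2) = 8.
Step 3: rho = 1 - 6*8 / (7*(7^2 - 1)) = 1 - 48/336 = 0.857143.
Step 4: Under H0, t = rho * sqrt((n-2)/(1-rho^2)) = 3.7210 ~ t(5).
Step 5: Two-sided p-value from the t-distribution with 5 df = 0.013697.
Step 6: alpha = 0.1. reject H0.

rho = 0.8571, p = 0.013697, reject H0 at alpha = 0.1.


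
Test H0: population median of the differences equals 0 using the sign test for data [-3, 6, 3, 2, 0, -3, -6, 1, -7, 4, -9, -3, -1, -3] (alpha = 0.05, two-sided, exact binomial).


Step 1: Discard zero differences. Original n = 14; n_eff = number of nonzero differences = 13.
Nonzero differences (with sign): -3, +6, +3, +2, -3, -6, +1, -7, +4, -9, -3, -1, -3
Step 2: Count signs: positive = 5, negative = 8.
Step 3: Under H0: P(positive) = 0.5, so the number of positives S ~ Bin(13, 0.5).
Step 4: Two-sided exact p-value = sum of Bin(13,0.5) probabilities at or below the observed probability = 0.581055.
Step 5: alpha = 0.05. fail to reject H0.

n_eff = 13, pos = 5, neg = 8, p = 0.581055, fail to reject H0.


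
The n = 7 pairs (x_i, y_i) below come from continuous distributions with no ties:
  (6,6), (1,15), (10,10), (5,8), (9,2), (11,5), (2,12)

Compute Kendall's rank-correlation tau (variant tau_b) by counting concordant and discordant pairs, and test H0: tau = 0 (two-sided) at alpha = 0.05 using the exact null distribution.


Step 1: Enumerate the 21 unordered pairs (i,j) with i<j and classify each by sign(x_j-x_i) * sign(y_j-y_i).
  (1,2):dx=-5,dy=+9->D; (1,3):dx=+4,dy=+4->C; (1,4):dx=-1,dy=+2->D; (1,5):dx=+3,dy=-4->D
  (1,6):dx=+5,dy=-1->D; (1,7):dx=-4,dy=+6->D; (2,3):dx=+9,dy=-5->D; (2,4):dx=+4,dy=-7->D
  (2,5):dx=+8,dy=-13->D; (2,6):dx=+10,dy=-10->D; (2,7):dx=+1,dy=-3->D; (3,4):dx=-5,dy=-2->C
  (3,5):dx=-1,dy=-8->C; (3,6):dx=+1,dy=-5->D; (3,7):dx=-8,dy=+2->D; (4,5):dx=+4,dy=-6->D
  (4,6):dx=+6,dy=-3->D; (4,7):dx=-3,dy=+4->D; (5,6):dx=+2,dy=+3->C; (5,7):dx=-7,dy=+10->D
  (6,7):dx=-9,dy=+7->D
Step 2: C = 4, D = 17, total pairs = 21.
Step 3: tau = (C - D)/(n(n-1)/2) = (4 - 17)/21 = -0.619048.
Step 4: Exact two-sided p-value (enumerate n! = 5040 permutations of y under H0): p = 0.069048.
Step 5: alpha = 0.05. fail to reject H0.

tau_b = -0.6190 (C=4, D=17), p = 0.069048, fail to reject H0.


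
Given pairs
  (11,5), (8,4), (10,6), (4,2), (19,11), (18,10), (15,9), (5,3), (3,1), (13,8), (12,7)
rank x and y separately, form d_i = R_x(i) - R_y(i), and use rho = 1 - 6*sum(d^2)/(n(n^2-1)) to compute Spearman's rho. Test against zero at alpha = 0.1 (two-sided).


Step 1: Rank x and y separately (midranks; no ties here).
rank(x): 11->6, 8->4, 10->5, 4->2, 19->11, 18->10, 15->9, 5->3, 3->1, 13->8, 12->7
rank(y): 5->5, 4->4, 6->6, 2->2, 11->11, 10->10, 9->9, 3->3, 1->1, 8->8, 7->7
Step 2: d_i = R_x(i) - R_y(i); compute d_i^2.
  (6-5)^2=1, (4-4)^2=0, (5-6)^2=1, (2-2)^2=0, (11-11)^2=0, (10-10)^2=0, (9-9)^2=0, (3-3)^2=0, (1-1)^2=0, (8-8)^2=0, (7-7)^2=0
sum(d^2) = 2.
Step 3: rho = 1 - 6*2 / (11*(11^2 - 1)) = 1 - 12/1320 = 0.990909.
Step 4: Under H0, t = rho * sqrt((n-2)/(1-rho^2)) = 22.0966 ~ t(9).
Step 5: Two-sided p-value from the t-distribution with 9 df = 0.000000.
Step 6: alpha = 0.1. reject H0.

rho = 0.9909, p = 0.000000, reject H0 at alpha = 0.1.


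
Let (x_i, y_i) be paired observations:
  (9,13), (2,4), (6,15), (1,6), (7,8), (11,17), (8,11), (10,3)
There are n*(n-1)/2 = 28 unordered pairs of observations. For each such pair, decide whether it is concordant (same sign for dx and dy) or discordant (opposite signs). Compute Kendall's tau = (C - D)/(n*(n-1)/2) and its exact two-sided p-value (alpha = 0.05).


Step 1: Enumerate the 28 unordered pairs (i,j) with i<j and classify each by sign(x_j-x_i) * sign(y_j-y_i).
  (1,2):dx=-7,dy=-9->C; (1,3):dx=-3,dy=+2->D; (1,4):dx=-8,dy=-7->C; (1,5):dx=-2,dy=-5->C
  (1,6):dx=+2,dy=+4->C; (1,7):dx=-1,dy=-2->C; (1,8):dx=+1,dy=-10->D; (2,3):dx=+4,dy=+11->C
  (2,4):dx=-1,dy=+2->D; (2,5):dx=+5,dy=+4->C; (2,6):dx=+9,dy=+13->C; (2,7):dx=+6,dy=+7->C
  (2,8):dx=+8,dy=-1->D; (3,4):dx=-5,dy=-9->C; (3,5):dx=+1,dy=-7->D; (3,6):dx=+5,dy=+2->C
  (3,7):dx=+2,dy=-4->D; (3,8):dx=+4,dy=-12->D; (4,5):dx=+6,dy=+2->C; (4,6):dx=+10,dy=+11->C
  (4,7):dx=+7,dy=+5->C; (4,8):dx=+9,dy=-3->D; (5,6):dx=+4,dy=+9->C; (5,7):dx=+1,dy=+3->C
  (5,8):dx=+3,dy=-5->D; (6,7):dx=-3,dy=-6->C; (6,8):dx=-1,dy=-14->C; (7,8):dx=+2,dy=-8->D
Step 2: C = 18, D = 10, total pairs = 28.
Step 3: tau = (C - D)/(n(n-1)/2) = (18 - 10)/28 = 0.285714.
Step 4: Exact two-sided p-value (enumerate n! = 40320 permutations of y under H0): p = 0.398760.
Step 5: alpha = 0.05. fail to reject H0.

tau_b = 0.2857 (C=18, D=10), p = 0.398760, fail to reject H0.


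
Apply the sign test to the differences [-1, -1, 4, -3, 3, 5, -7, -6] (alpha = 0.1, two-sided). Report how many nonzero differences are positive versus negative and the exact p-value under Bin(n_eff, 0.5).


Step 1: Discard zero differences. Original n = 8; n_eff = number of nonzero differences = 8.
Nonzero differences (with sign): -1, -1, +4, -3, +3, +5, -7, -6
Step 2: Count signs: positive = 3, negative = 5.
Step 3: Under H0: P(positive) = 0.5, so the number of positives S ~ Bin(8, 0.5).
Step 4: Two-sided exact p-value = sum of Bin(8,0.5) probabilities at or below the observed probability = 0.726562.
Step 5: alpha = 0.1. fail to reject H0.

n_eff = 8, pos = 3, neg = 5, p = 0.726562, fail to reject H0.


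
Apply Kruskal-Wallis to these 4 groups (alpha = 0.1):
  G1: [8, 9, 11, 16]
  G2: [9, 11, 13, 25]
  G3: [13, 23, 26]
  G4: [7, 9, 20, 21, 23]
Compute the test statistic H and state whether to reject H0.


Step 1: Combine all N = 16 observations and assign midranks.
sorted (value, group, rank): (7,G4,1), (8,G1,2), (9,G1,4), (9,G2,4), (9,G4,4), (11,G1,6.5), (11,G2,6.5), (13,G2,8.5), (13,G3,8.5), (16,G1,10), (20,G4,11), (21,G4,12), (23,G3,13.5), (23,G4,13.5), (25,G2,15), (26,G3,16)
Step 2: Sum ranks within each group.
R_1 = 22.5 (n_1 = 4)
R_2 = 34 (n_2 = 4)
R_3 = 38 (n_3 = 3)
R_4 = 41.5 (n_4 = 5)
Step 3: H = 12/(N(N+1)) * sum(R_i^2/n_i) - 3(N+1)
     = 12/(16*17) * (22.5^2/4 + 34^2/4 + 38^2/3 + 41.5^2/5) - 3*17
     = 0.044118 * 1241.35 - 51
     = 3.765257.
Step 4: Ties present; correction factor C = 1 - 42/(16^3 - 16) = 0.989706. Corrected H = 3.765257 / 0.989706 = 3.804421.
Step 5: Under H0, H ~ chi^2(3); p-value = 0.283372.
Step 6: alpha = 0.1. fail to reject H0.

H = 3.8044, df = 3, p = 0.283372, fail to reject H0.


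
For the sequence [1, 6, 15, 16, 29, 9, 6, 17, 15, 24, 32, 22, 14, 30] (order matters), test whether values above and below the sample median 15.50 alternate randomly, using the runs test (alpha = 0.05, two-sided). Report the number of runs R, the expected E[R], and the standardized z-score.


Step 1: Compute median = 15.50; label A = above, B = below.
Labels in order: BBBAABBABAAABA  (n_A = 7, n_B = 7)
Step 2: Count runs R = 8.
Step 3: Under H0 (random ordering), E[R] = 2*n_A*n_B/(n_A+n_B) + 1 = 2*7*7/14 + 1 = 8.0000.
        Var[R] = 2*n_A*n_B*(2*n_A*n_B - n_A - n_B) / ((n_A+n_B)^2 * (n_A+n_B-1)) = 8232/2548 = 3.2308.
        SD[R] = 1.7974.
Step 4: R = E[R], so z = 0 with no continuity correction.
Step 5: Two-sided p-value via normal approximation = 2*(1 - Phi(|z|)) = 1.000000.
Step 6: alpha = 0.05. fail to reject H0.

R = 8, z = 0.0000, p = 1.000000, fail to reject H0.


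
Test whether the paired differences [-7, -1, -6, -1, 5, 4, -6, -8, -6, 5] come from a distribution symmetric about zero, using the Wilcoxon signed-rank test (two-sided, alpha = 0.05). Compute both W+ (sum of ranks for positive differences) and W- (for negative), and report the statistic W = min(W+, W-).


Step 1: Drop any zero differences (none here) and take |d_i|.
|d| = [7, 1, 6, 1, 5, 4, 6, 8, 6, 5]
Step 2: Midrank |d_i| (ties get averaged ranks).
ranks: |7|->9, |1|->1.5, |6|->7, |1|->1.5, |5|->4.5, |4|->3, |6|->7, |8|->10, |6|->7, |5|->4.5
Step 3: Attach original signs; sum ranks with positive sign and with negative sign.
W+ = 4.5 + 3 + 4.5 = 12
W- = 9 + 1.5 + 7 + 1.5 + 7 + 10 + 7 = 43
(Check: W+ + W- = 55 should equal n(n+1)/2 = 55.)
Step 4: Test statistic W = min(W+, W-) = 12.
Step 5: Ties in |d|, so use the tie-corrected normal approximation.
        E[W] = n(n+1)/4 = 10*11/4 = 27.5.
        Tie groups: |d|=1 (t=2), |d|=5 (t=2), |d|=6 (t=3); sum(t^3 - t) = 36.
        Var[W] = n(n+1)(2n+1)/24 - sum(t^3-t)/48 = 2310/24 - 36/48 = 95.5.
        z = (W - E[W]) / sqrt(Var[W]) = (12 - 27.5) / 9.7724 = -1.5861.
        Two-sided p = 2*Phi(z) = 0.112717.
Step 6: alpha = 0.05. fail to reject H0.

W+ = 12, W- = 43, W = min = 12, p = 0.112717, fail to reject H0.


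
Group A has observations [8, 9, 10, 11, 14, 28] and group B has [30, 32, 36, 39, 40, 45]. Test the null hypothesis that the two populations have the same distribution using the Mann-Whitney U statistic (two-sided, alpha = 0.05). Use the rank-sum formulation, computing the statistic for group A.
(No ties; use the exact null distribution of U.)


Step 1: Combine and sort all 12 observations; assign midranks.
sorted (value, group): (8,X), (9,X), (10,X), (11,X), (14,X), (28,X), (30,Y), (32,Y), (36,Y), (39,Y), (40,Y), (45,Y)
ranks: 8->1, 9->2, 10->3, 11->4, 14->5, 28->6, 30->7, 32->8, 36->9, 39->10, 40->11, 45->12
Step 2: Rank sum for X: R1 = 1 + 2 + 3 + 4 + 5 + 6 = 21.
Step 3: U_X = R1 - n1(n1+1)/2 = 21 - 6*7/2 = 21 - 21 = 0.
       U_Y = n1*n2 - U_X = 36 - 0 = 36.
Step 4: No ties, so the exact null distribution of U (based on enumerating the C(12,6) = 924 equally likely rank assignments) gives the two-sided p-value.
Step 5: p-value = 0.002165; compare to alpha = 0.05. reject H0.

U_X = 0, p = 0.002165, reject H0 at alpha = 0.05.


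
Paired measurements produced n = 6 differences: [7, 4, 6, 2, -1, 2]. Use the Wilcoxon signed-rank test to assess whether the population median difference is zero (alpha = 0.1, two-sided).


Step 1: Drop any zero differences (none here) and take |d_i|.
|d| = [7, 4, 6, 2, 1, 2]
Step 2: Midrank |d_i| (ties get averaged ranks).
ranks: |7|->6, |4|->4, |6|->5, |2|->2.5, |1|->1, |2|->2.5
Step 3: Attach original signs; sum ranks with positive sign and with negative sign.
W+ = 6 + 4 + 5 + 2.5 + 2.5 = 20
W- = 1 = 1
(Check: W+ + W- = 21 should equal n(n+1)/2 = 21.)
Step 4: Test statistic W = min(W+, W-) = 1.
Step 5: Ties in |d|, so use the tie-corrected normal approximation.
        E[W] = n(n+1)/4 = 6*7/4 = 10.5.
        Tie groups: |d|=2 (t=2); sum(t^3 - t) = 6.
        Var[W] = n(n+1)(2n+1)/24 - sum(t^3-t)/48 = 546/24 - 6/48 = 22.625.
        z = (W - E[W]) / sqrt(Var[W]) = (1 - 10.5) / 4.7566 = -1.9972.
        Two-sided p = 2*Phi(z) = 0.045800.
Step 6: alpha = 0.1. reject H0.

W+ = 20, W- = 1, W = min = 1, p = 0.045800, reject H0.


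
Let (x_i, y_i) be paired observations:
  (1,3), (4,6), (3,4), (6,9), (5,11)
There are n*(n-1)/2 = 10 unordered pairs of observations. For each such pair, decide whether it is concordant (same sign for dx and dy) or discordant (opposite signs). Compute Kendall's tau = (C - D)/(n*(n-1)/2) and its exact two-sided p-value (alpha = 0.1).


Step 1: Enumerate the 10 unordered pairs (i,j) with i<j and classify each by sign(x_j-x_i) * sign(y_j-y_i).
  (1,2):dx=+3,dy=+3->C; (1,3):dx=+2,dy=+1->C; (1,4):dx=+5,dy=+6->C; (1,5):dx=+4,dy=+8->C
  (2,3):dx=-1,dy=-2->C; (2,4):dx=+2,dy=+3->C; (2,5):dx=+1,dy=+5->C; (3,4):dx=+3,dy=+5->C
  (3,5):dx=+2,dy=+7->C; (4,5):dx=-1,dy=+2->D
Step 2: C = 9, D = 1, total pairs = 10.
Step 3: tau = (C - D)/(n(n-1)/2) = (9 - 1)/10 = 0.800000.
Step 4: Exact two-sided p-value (enumerate n! = 120 permutations of y under H0): p = 0.083333.
Step 5: alpha = 0.1. reject H0.

tau_b = 0.8000 (C=9, D=1), p = 0.083333, reject H0.


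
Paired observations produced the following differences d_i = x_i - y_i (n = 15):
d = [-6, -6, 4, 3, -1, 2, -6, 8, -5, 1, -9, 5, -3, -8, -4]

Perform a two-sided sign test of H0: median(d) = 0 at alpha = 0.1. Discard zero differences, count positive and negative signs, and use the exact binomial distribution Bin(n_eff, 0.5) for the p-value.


Step 1: Discard zero differences. Original n = 15; n_eff = number of nonzero differences = 15.
Nonzero differences (with sign): -6, -6, +4, +3, -1, +2, -6, +8, -5, +1, -9, +5, -3, -8, -4
Step 2: Count signs: positive = 6, negative = 9.
Step 3: Under H0: P(positive) = 0.5, so the number of positives S ~ Bin(15, 0.5).
Step 4: Two-sided exact p-value = sum of Bin(15,0.5) probabilities at or below the observed probability = 0.607239.
Step 5: alpha = 0.1. fail to reject H0.

n_eff = 15, pos = 6, neg = 9, p = 0.607239, fail to reject H0.


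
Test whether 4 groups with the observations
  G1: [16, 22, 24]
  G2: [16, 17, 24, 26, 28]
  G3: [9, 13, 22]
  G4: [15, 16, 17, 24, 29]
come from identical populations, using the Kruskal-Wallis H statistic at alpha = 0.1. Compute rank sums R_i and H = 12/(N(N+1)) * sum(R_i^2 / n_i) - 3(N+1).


Step 1: Combine all N = 16 observations and assign midranks.
sorted (value, group, rank): (9,G3,1), (13,G3,2), (15,G4,3), (16,G1,5), (16,G2,5), (16,G4,5), (17,G2,7.5), (17,G4,7.5), (22,G1,9.5), (22,G3,9.5), (24,G1,12), (24,G2,12), (24,G4,12), (26,G2,14), (28,G2,15), (29,G4,16)
Step 2: Sum ranks within each group.
R_1 = 26.5 (n_1 = 3)
R_2 = 53.5 (n_2 = 5)
R_3 = 12.5 (n_3 = 3)
R_4 = 43.5 (n_4 = 5)
Step 3: H = 12/(N(N+1)) * sum(R_i^2/n_i) - 3(N+1)
     = 12/(16*17) * (26.5^2/3 + 53.5^2/5 + 12.5^2/3 + 43.5^2/5) - 3*17
     = 0.044118 * 1237.07 - 51
     = 3.576471.
Step 4: Ties present; correction factor C = 1 - 60/(16^3 - 16) = 0.985294. Corrected H = 3.576471 / 0.985294 = 3.629851.
Step 5: Under H0, H ~ chi^2(3); p-value = 0.304307.
Step 6: alpha = 0.1. fail to reject H0.

H = 3.6299, df = 3, p = 0.304307, fail to reject H0.


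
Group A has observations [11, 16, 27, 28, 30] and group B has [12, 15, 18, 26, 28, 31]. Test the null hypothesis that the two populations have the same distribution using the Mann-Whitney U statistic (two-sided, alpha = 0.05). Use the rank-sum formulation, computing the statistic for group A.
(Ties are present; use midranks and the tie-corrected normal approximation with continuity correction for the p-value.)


Step 1: Combine and sort all 11 observations; assign midranks.
sorted (value, group): (11,X), (12,Y), (15,Y), (16,X), (18,Y), (26,Y), (27,X), (28,X), (28,Y), (30,X), (31,Y)
ranks: 11->1, 12->2, 15->3, 16->4, 18->5, 26->6, 27->7, 28->8.5, 28->8.5, 30->10, 31->11
Step 2: Rank sum for X: R1 = 1 + 4 + 7 + 8.5 + 10 = 30.5.
Step 3: U_X = R1 - n1(n1+1)/2 = 30.5 - 5*6/2 = 30.5 - 15 = 15.5.
       U_Y = n1*n2 - U_X = 30 - 15.5 = 14.5.
Step 4: Ties are present, so use the tie-corrected normal approximation (with continuity correction) for the p-value.
Step 5: p-value = 1.000000; compare to alpha = 0.05. fail to reject H0.

U_X = 15.5, p = 1.000000, fail to reject H0 at alpha = 0.05.


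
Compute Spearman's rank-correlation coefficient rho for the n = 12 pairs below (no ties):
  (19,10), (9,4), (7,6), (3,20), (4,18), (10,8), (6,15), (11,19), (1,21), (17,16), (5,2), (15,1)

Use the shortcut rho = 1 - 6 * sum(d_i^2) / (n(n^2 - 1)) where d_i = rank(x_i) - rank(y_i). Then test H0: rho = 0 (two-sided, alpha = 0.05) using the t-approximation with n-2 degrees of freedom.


Step 1: Rank x and y separately (midranks; no ties here).
rank(x): 19->12, 9->7, 7->6, 3->2, 4->3, 10->8, 6->5, 11->9, 1->1, 17->11, 5->4, 15->10
rank(y): 10->6, 4->3, 6->4, 20->11, 18->9, 8->5, 15->7, 19->10, 21->12, 16->8, 2->2, 1->1
Step 2: d_i = R_x(i) - R_y(i); compute d_i^2.
  (12-6)^2=36, (7-3)^2=16, (6-4)^2=4, (2-11)^2=81, (3-9)^2=36, (8-5)^2=9, (5-7)^2=4, (9-10)^2=1, (1-12)^2=121, (11-8)^2=9, (4-2)^2=4, (10-1)^2=81
sum(d^2) = 402.
Step 3: rho = 1 - 6*402 / (12*(12^2 - 1)) = 1 - 2412/1716 = -0.405594.
Step 4: Under H0, t = rho * sqrt((n-2)/(1-rho^2)) = -1.4032 ~ t(10).
Step 5: Two-sided p-value from the t-distribution with 10 df = 0.190836.
Step 6: alpha = 0.05. fail to reject H0.

rho = -0.4056, p = 0.190836, fail to reject H0 at alpha = 0.05.


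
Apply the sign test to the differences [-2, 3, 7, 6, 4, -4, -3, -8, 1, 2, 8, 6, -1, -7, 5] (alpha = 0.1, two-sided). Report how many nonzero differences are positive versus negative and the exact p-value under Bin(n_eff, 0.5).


Step 1: Discard zero differences. Original n = 15; n_eff = number of nonzero differences = 15.
Nonzero differences (with sign): -2, +3, +7, +6, +4, -4, -3, -8, +1, +2, +8, +6, -1, -7, +5
Step 2: Count signs: positive = 9, negative = 6.
Step 3: Under H0: P(positive) = 0.5, so the number of positives S ~ Bin(15, 0.5).
Step 4: Two-sided exact p-value = sum of Bin(15,0.5) probabilities at or below the observed probability = 0.607239.
Step 5: alpha = 0.1. fail to reject H0.

n_eff = 15, pos = 9, neg = 6, p = 0.607239, fail to reject H0.


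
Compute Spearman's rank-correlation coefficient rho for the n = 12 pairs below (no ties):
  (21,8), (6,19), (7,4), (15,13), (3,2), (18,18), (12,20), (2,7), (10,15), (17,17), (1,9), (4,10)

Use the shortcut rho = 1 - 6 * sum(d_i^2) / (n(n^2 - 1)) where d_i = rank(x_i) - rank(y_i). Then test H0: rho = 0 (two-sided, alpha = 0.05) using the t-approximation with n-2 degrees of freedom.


Step 1: Rank x and y separately (midranks; no ties here).
rank(x): 21->12, 6->5, 7->6, 15->9, 3->3, 18->11, 12->8, 2->2, 10->7, 17->10, 1->1, 4->4
rank(y): 8->4, 19->11, 4->2, 13->7, 2->1, 18->10, 20->12, 7->3, 15->8, 17->9, 9->5, 10->6
Step 2: d_i = R_x(i) - R_y(i); compute d_i^2.
  (12-4)^2=64, (5-11)^2=36, (6-2)^2=16, (9-7)^2=4, (3-1)^2=4, (11-10)^2=1, (8-12)^2=16, (2-3)^2=1, (7-8)^2=1, (10-9)^2=1, (1-5)^2=16, (4-6)^2=4
sum(d^2) = 164.
Step 3: rho = 1 - 6*164 / (12*(12^2 - 1)) = 1 - 984/1716 = 0.426573.
Step 4: Under H0, t = rho * sqrt((n-2)/(1-rho^2)) = 1.4914 ~ t(10).
Step 5: Two-sided p-value from the t-distribution with 10 df = 0.166700.
Step 6: alpha = 0.05. fail to reject H0.

rho = 0.4266, p = 0.166700, fail to reject H0 at alpha = 0.05.


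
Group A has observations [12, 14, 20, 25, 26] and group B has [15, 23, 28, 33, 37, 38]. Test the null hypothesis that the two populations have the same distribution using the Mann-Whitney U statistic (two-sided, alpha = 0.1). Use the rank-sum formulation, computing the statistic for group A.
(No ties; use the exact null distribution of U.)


Step 1: Combine and sort all 11 observations; assign midranks.
sorted (value, group): (12,X), (14,X), (15,Y), (20,X), (23,Y), (25,X), (26,X), (28,Y), (33,Y), (37,Y), (38,Y)
ranks: 12->1, 14->2, 15->3, 20->4, 23->5, 25->6, 26->7, 28->8, 33->9, 37->10, 38->11
Step 2: Rank sum for X: R1 = 1 + 2 + 4 + 6 + 7 = 20.
Step 3: U_X = R1 - n1(n1+1)/2 = 20 - 5*6/2 = 20 - 15 = 5.
       U_Y = n1*n2 - U_X = 30 - 5 = 25.
Step 4: No ties, so the exact null distribution of U (based on enumerating the C(11,5) = 462 equally likely rank assignments) gives the two-sided p-value.
Step 5: p-value = 0.082251; compare to alpha = 0.1. reject H0.

U_X = 5, p = 0.082251, reject H0 at alpha = 0.1.


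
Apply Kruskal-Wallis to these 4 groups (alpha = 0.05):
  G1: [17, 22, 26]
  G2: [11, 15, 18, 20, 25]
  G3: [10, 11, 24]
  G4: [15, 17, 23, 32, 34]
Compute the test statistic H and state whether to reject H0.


Step 1: Combine all N = 16 observations and assign midranks.
sorted (value, group, rank): (10,G3,1), (11,G2,2.5), (11,G3,2.5), (15,G2,4.5), (15,G4,4.5), (17,G1,6.5), (17,G4,6.5), (18,G2,8), (20,G2,9), (22,G1,10), (23,G4,11), (24,G3,12), (25,G2,13), (26,G1,14), (32,G4,15), (34,G4,16)
Step 2: Sum ranks within each group.
R_1 = 30.5 (n_1 = 3)
R_2 = 37 (n_2 = 5)
R_3 = 15.5 (n_3 = 3)
R_4 = 53 (n_4 = 5)
Step 3: H = 12/(N(N+1)) * sum(R_i^2/n_i) - 3(N+1)
     = 12/(16*17) * (30.5^2/3 + 37^2/5 + 15.5^2/3 + 53^2/5) - 3*17
     = 0.044118 * 1225.77 - 51
     = 3.077941.
Step 4: Ties present; correction factor C = 1 - 18/(16^3 - 16) = 0.995588. Corrected H = 3.077941 / 0.995588 = 3.091581.
Step 5: Under H0, H ~ chi^2(3); p-value = 0.377720.
Step 6: alpha = 0.05. fail to reject H0.

H = 3.0916, df = 3, p = 0.377720, fail to reject H0.


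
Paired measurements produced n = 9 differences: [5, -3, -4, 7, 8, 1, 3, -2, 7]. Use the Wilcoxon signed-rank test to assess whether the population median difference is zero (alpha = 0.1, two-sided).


Step 1: Drop any zero differences (none here) and take |d_i|.
|d| = [5, 3, 4, 7, 8, 1, 3, 2, 7]
Step 2: Midrank |d_i| (ties get averaged ranks).
ranks: |5|->6, |3|->3.5, |4|->5, |7|->7.5, |8|->9, |1|->1, |3|->3.5, |2|->2, |7|->7.5
Step 3: Attach original signs; sum ranks with positive sign and with negative sign.
W+ = 6 + 7.5 + 9 + 1 + 3.5 + 7.5 = 34.5
W- = 3.5 + 5 + 2 = 10.5
(Check: W+ + W- = 45 should equal n(n+1)/2 = 45.)
Step 4: Test statistic W = min(W+, W-) = 10.5.
Step 5: Ties in |d|, so use the tie-corrected normal approximation.
        E[W] = n(n+1)/4 = 9*10/4 = 22.5.
        Tie groups: |d|=3 (t=2), |d|=7 (t=2); sum(t^3 - t) = 12.
        Var[W] = n(n+1)(2n+1)/24 - sum(t^3-t)/48 = 1710/24 - 12/48 = 71.
        z = (W - E[W]) / sqrt(Var[W]) = (10.5 - 22.5) / 8.4261 = -1.4241.
        Two-sided p = 2*Phi(z) = 0.154407.
Step 6: alpha = 0.1. fail to reject H0.

W+ = 34.5, W- = 10.5, W = min = 10.5, p = 0.154407, fail to reject H0.


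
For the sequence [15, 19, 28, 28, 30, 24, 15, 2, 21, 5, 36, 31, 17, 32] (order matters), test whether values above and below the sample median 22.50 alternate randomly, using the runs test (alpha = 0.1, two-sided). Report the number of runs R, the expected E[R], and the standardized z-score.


Step 1: Compute median = 22.50; label A = above, B = below.
Labels in order: BBAAAABBBBAABA  (n_A = 7, n_B = 7)
Step 2: Count runs R = 6.
Step 3: Under H0 (random ordering), E[R] = 2*n_A*n_B/(n_A+n_B) + 1 = 2*7*7/14 + 1 = 8.0000.
        Var[R] = 2*n_A*n_B*(2*n_A*n_B - n_A - n_B) / ((n_A+n_B)^2 * (n_A+n_B-1)) = 8232/2548 = 3.2308.
        SD[R] = 1.7974.
Step 4: Continuity-corrected z = (R + 0.5 - E[R]) / SD[R] = (6 + 0.5 - 8.0000) / 1.7974 = -0.8345.
Step 5: Two-sided p-value via normal approximation = 2*(1 - Phi(|z|)) = 0.403986.
Step 6: alpha = 0.1. fail to reject H0.

R = 6, z = -0.8345, p = 0.403986, fail to reject H0.


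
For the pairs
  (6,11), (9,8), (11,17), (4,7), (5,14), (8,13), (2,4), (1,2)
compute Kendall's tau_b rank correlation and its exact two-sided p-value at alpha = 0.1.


Step 1: Enumerate the 28 unordered pairs (i,j) with i<j and classify each by sign(x_j-x_i) * sign(y_j-y_i).
  (1,2):dx=+3,dy=-3->D; (1,3):dx=+5,dy=+6->C; (1,4):dx=-2,dy=-4->C; (1,5):dx=-1,dy=+3->D
  (1,6):dx=+2,dy=+2->C; (1,7):dx=-4,dy=-7->C; (1,8):dx=-5,dy=-9->C; (2,3):dx=+2,dy=+9->C
  (2,4):dx=-5,dy=-1->C; (2,5):dx=-4,dy=+6->D; (2,6):dx=-1,dy=+5->D; (2,7):dx=-7,dy=-4->C
  (2,8):dx=-8,dy=-6->C; (3,4):dx=-7,dy=-10->C; (3,5):dx=-6,dy=-3->C; (3,6):dx=-3,dy=-4->C
  (3,7):dx=-9,dy=-13->C; (3,8):dx=-10,dy=-15->C; (4,5):dx=+1,dy=+7->C; (4,6):dx=+4,dy=+6->C
  (4,7):dx=-2,dy=-3->C; (4,8):dx=-3,dy=-5->C; (5,6):dx=+3,dy=-1->D; (5,7):dx=-3,dy=-10->C
  (5,8):dx=-4,dy=-12->C; (6,7):dx=-6,dy=-9->C; (6,8):dx=-7,dy=-11->C; (7,8):dx=-1,dy=-2->C
Step 2: C = 23, D = 5, total pairs = 28.
Step 3: tau = (C - D)/(n(n-1)/2) = (23 - 5)/28 = 0.642857.
Step 4: Exact two-sided p-value (enumerate n! = 40320 permutations of y under H0): p = 0.031151.
Step 5: alpha = 0.1. reject H0.

tau_b = 0.6429 (C=23, D=5), p = 0.031151, reject H0.


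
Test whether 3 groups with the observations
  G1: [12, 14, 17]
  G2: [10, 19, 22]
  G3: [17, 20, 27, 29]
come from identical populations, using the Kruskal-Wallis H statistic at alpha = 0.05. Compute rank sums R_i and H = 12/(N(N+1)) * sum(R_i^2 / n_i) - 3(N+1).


Step 1: Combine all N = 10 observations and assign midranks.
sorted (value, group, rank): (10,G2,1), (12,G1,2), (14,G1,3), (17,G1,4.5), (17,G3,4.5), (19,G2,6), (20,G3,7), (22,G2,8), (27,G3,9), (29,G3,10)
Step 2: Sum ranks within each group.
R_1 = 9.5 (n_1 = 3)
R_2 = 15 (n_2 = 3)
R_3 = 30.5 (n_3 = 4)
Step 3: H = 12/(N(N+1)) * sum(R_i^2/n_i) - 3(N+1)
     = 12/(10*11) * (9.5^2/3 + 15^2/3 + 30.5^2/4) - 3*11
     = 0.109091 * 337.646 - 33
     = 3.834091.
Step 4: Ties present; correction factor C = 1 - 6/(10^3 - 10) = 0.993939. Corrected H = 3.834091 / 0.993939 = 3.857470.
Step 5: Under H0, H ~ chi^2(2); p-value = 0.145332.
Step 6: alpha = 0.05. fail to reject H0.

H = 3.8575, df = 2, p = 0.145332, fail to reject H0.


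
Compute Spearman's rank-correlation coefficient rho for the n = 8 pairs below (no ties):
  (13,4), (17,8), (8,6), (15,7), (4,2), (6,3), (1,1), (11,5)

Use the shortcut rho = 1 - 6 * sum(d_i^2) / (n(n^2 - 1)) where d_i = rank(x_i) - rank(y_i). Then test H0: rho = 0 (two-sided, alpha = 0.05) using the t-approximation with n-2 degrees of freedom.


Step 1: Rank x and y separately (midranks; no ties here).
rank(x): 13->6, 17->8, 8->4, 15->7, 4->2, 6->3, 1->1, 11->5
rank(y): 4->4, 8->8, 6->6, 7->7, 2->2, 3->3, 1->1, 5->5
Step 2: d_i = R_x(i) - R_y(i); compute d_i^2.
  (6-4)^2=4, (8-8)^2=0, (4-6)^2=4, (7-7)^2=0, (2-2)^2=0, (3-3)^2=0, (1-1)^2=0, (5-5)^2=0
sum(d^2) = 8.
Step 3: rho = 1 - 6*8 / (8*(8^2 - 1)) = 1 - 48/504 = 0.904762.
Step 4: Under H0, t = rho * sqrt((n-2)/(1-rho^2)) = 5.2034 ~ t(6).
Step 5: Two-sided p-value from the t-distribution with 6 df = 0.002008.
Step 6: alpha = 0.05. reject H0.

rho = 0.9048, p = 0.002008, reject H0 at alpha = 0.05.


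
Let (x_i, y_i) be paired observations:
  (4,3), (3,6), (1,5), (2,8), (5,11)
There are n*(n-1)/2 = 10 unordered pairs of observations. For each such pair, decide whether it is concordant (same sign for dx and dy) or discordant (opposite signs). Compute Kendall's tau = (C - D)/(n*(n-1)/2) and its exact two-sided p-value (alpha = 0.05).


Step 1: Enumerate the 10 unordered pairs (i,j) with i<j and classify each by sign(x_j-x_i) * sign(y_j-y_i).
  (1,2):dx=-1,dy=+3->D; (1,3):dx=-3,dy=+2->D; (1,4):dx=-2,dy=+5->D; (1,5):dx=+1,dy=+8->C
  (2,3):dx=-2,dy=-1->C; (2,4):dx=-1,dy=+2->D; (2,5):dx=+2,dy=+5->C; (3,4):dx=+1,dy=+3->C
  (3,5):dx=+4,dy=+6->C; (4,5):dx=+3,dy=+3->C
Step 2: C = 6, D = 4, total pairs = 10.
Step 3: tau = (C - D)/(n(n-1)/2) = (6 - 4)/10 = 0.200000.
Step 4: Exact two-sided p-value (enumerate n! = 120 permutations of y under H0): p = 0.816667.
Step 5: alpha = 0.05. fail to reject H0.

tau_b = 0.2000 (C=6, D=4), p = 0.816667, fail to reject H0.


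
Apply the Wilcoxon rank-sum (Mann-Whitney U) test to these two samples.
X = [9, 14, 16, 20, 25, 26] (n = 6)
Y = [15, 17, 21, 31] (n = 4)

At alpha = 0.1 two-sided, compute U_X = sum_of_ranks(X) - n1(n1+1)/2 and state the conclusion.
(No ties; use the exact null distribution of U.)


Step 1: Combine and sort all 10 observations; assign midranks.
sorted (value, group): (9,X), (14,X), (15,Y), (16,X), (17,Y), (20,X), (21,Y), (25,X), (26,X), (31,Y)
ranks: 9->1, 14->2, 15->3, 16->4, 17->5, 20->6, 21->7, 25->8, 26->9, 31->10
Step 2: Rank sum for X: R1 = 1 + 2 + 4 + 6 + 8 + 9 = 30.
Step 3: U_X = R1 - n1(n1+1)/2 = 30 - 6*7/2 = 30 - 21 = 9.
       U_Y = n1*n2 - U_X = 24 - 9 = 15.
Step 4: No ties, so the exact null distribution of U (based on enumerating the C(10,6) = 210 equally likely rank assignments) gives the two-sided p-value.
Step 5: p-value = 0.609524; compare to alpha = 0.1. fail to reject H0.

U_X = 9, p = 0.609524, fail to reject H0 at alpha = 0.1.


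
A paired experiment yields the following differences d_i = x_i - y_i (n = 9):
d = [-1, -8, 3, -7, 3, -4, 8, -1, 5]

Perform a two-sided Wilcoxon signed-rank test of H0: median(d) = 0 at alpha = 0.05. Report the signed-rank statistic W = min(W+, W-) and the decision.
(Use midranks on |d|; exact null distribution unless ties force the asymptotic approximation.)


Step 1: Drop any zero differences (none here) and take |d_i|.
|d| = [1, 8, 3, 7, 3, 4, 8, 1, 5]
Step 2: Midrank |d_i| (ties get averaged ranks).
ranks: |1|->1.5, |8|->8.5, |3|->3.5, |7|->7, |3|->3.5, |4|->5, |8|->8.5, |1|->1.5, |5|->6
Step 3: Attach original signs; sum ranks with positive sign and with negative sign.
W+ = 3.5 + 3.5 + 8.5 + 6 = 21.5
W- = 1.5 + 8.5 + 7 + 5 + 1.5 = 23.5
(Check: W+ + W- = 45 should equal n(n+1)/2 = 45.)
Step 4: Test statistic W = min(W+, W-) = 21.5.
Step 5: Ties in |d|, so use the tie-corrected normal approximation.
        E[W] = n(n+1)/4 = 9*10/4 = 22.5.
        Tie groups: |d|=1 (t=2), |d|=3 (t=2), |d|=8 (t=2); sum(t^3 - t) = 18.
        Var[W] = n(n+1)(2n+1)/24 - sum(t^3-t)/48 = 1710/24 - 18/48 = 70.875.
        z = (W - E[W]) / sqrt(Var[W]) = (21.5 - 22.5) / 8.4187 = -0.1188.
        Two-sided p = 2*Phi(z) = 0.905447.
Step 6: alpha = 0.05. fail to reject H0.

W+ = 21.5, W- = 23.5, W = min = 21.5, p = 0.905447, fail to reject H0.


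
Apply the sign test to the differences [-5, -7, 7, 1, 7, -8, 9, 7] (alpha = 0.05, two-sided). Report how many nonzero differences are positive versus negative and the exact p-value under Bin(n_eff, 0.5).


Step 1: Discard zero differences. Original n = 8; n_eff = number of nonzero differences = 8.
Nonzero differences (with sign): -5, -7, +7, +1, +7, -8, +9, +7
Step 2: Count signs: positive = 5, negative = 3.
Step 3: Under H0: P(positive) = 0.5, so the number of positives S ~ Bin(8, 0.5).
Step 4: Two-sided exact p-value = sum of Bin(8,0.5) probabilities at or below the observed probability = 0.726562.
Step 5: alpha = 0.05. fail to reject H0.

n_eff = 8, pos = 5, neg = 3, p = 0.726562, fail to reject H0.


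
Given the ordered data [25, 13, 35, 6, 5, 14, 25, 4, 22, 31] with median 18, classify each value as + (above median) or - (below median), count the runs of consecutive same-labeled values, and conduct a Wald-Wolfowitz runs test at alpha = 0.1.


Step 1: Compute median = 18; label A = above, B = below.
Labels in order: ABABBBABAA  (n_A = 5, n_B = 5)
Step 2: Count runs R = 7.
Step 3: Under H0 (random ordering), E[R] = 2*n_A*n_B/(n_A+n_B) + 1 = 2*5*5/10 + 1 = 6.0000.
        Var[R] = 2*n_A*n_B*(2*n_A*n_B - n_A - n_B) / ((n_A+n_B)^2 * (n_A+n_B-1)) = 2000/900 = 2.2222.
        SD[R] = 1.4907.
Step 4: Continuity-corrected z = (R - 0.5 - E[R]) / SD[R] = (7 - 0.5 - 6.0000) / 1.4907 = 0.3354.
Step 5: Two-sided p-value via normal approximation = 2*(1 - Phi(|z|)) = 0.737316.
Step 6: alpha = 0.1. fail to reject H0.

R = 7, z = 0.3354, p = 0.737316, fail to reject H0.


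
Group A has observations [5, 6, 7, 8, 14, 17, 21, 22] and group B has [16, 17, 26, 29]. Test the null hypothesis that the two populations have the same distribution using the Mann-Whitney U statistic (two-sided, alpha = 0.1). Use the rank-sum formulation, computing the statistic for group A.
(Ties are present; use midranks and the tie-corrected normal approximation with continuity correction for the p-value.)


Step 1: Combine and sort all 12 observations; assign midranks.
sorted (value, group): (5,X), (6,X), (7,X), (8,X), (14,X), (16,Y), (17,X), (17,Y), (21,X), (22,X), (26,Y), (29,Y)
ranks: 5->1, 6->2, 7->3, 8->4, 14->5, 16->6, 17->7.5, 17->7.5, 21->9, 22->10, 26->11, 29->12
Step 2: Rank sum for X: R1 = 1 + 2 + 3 + 4 + 5 + 7.5 + 9 + 10 = 41.5.
Step 3: U_X = R1 - n1(n1+1)/2 = 41.5 - 8*9/2 = 41.5 - 36 = 5.5.
       U_Y = n1*n2 - U_X = 32 - 5.5 = 26.5.
Step 4: Ties are present, so use the tie-corrected normal approximation (with continuity correction) for the p-value.
Step 5: p-value = 0.088869; compare to alpha = 0.1. reject H0.

U_X = 5.5, p = 0.088869, reject H0 at alpha = 0.1.


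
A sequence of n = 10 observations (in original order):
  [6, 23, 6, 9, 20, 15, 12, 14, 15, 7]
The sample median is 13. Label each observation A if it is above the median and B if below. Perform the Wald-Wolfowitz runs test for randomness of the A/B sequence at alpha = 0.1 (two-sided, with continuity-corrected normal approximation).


Step 1: Compute median = 13; label A = above, B = below.
Labels in order: BABBAABAAB  (n_A = 5, n_B = 5)
Step 2: Count runs R = 7.
Step 3: Under H0 (random ordering), E[R] = 2*n_A*n_B/(n_A+n_B) + 1 = 2*5*5/10 + 1 = 6.0000.
        Var[R] = 2*n_A*n_B*(2*n_A*n_B - n_A - n_B) / ((n_A+n_B)^2 * (n_A+n_B-1)) = 2000/900 = 2.2222.
        SD[R] = 1.4907.
Step 4: Continuity-corrected z = (R - 0.5 - E[R]) / SD[R] = (7 - 0.5 - 6.0000) / 1.4907 = 0.3354.
Step 5: Two-sided p-value via normal approximation = 2*(1 - Phi(|z|)) = 0.737316.
Step 6: alpha = 0.1. fail to reject H0.

R = 7, z = 0.3354, p = 0.737316, fail to reject H0.


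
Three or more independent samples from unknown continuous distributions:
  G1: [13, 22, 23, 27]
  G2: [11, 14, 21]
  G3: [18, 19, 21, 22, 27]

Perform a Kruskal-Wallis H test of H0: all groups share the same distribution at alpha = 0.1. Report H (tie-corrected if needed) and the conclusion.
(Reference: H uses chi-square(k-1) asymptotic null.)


Step 1: Combine all N = 12 observations and assign midranks.
sorted (value, group, rank): (11,G2,1), (13,G1,2), (14,G2,3), (18,G3,4), (19,G3,5), (21,G2,6.5), (21,G3,6.5), (22,G1,8.5), (22,G3,8.5), (23,G1,10), (27,G1,11.5), (27,G3,11.5)
Step 2: Sum ranks within each group.
R_1 = 32 (n_1 = 4)
R_2 = 10.5 (n_2 = 3)
R_3 = 35.5 (n_3 = 5)
Step 3: H = 12/(N(N+1)) * sum(R_i^2/n_i) - 3(N+1)
     = 12/(12*13) * (32^2/4 + 10.5^2/3 + 35.5^2/5) - 3*13
     = 0.076923 * 544.8 - 39
     = 2.907692.
Step 4: Ties present; correction factor C = 1 - 18/(12^3 - 12) = 0.989510. Corrected H = 2.907692 / 0.989510 = 2.938516.
Step 5: Under H0, H ~ chi^2(2); p-value = 0.230096.
Step 6: alpha = 0.1. fail to reject H0.

H = 2.9385, df = 2, p = 0.230096, fail to reject H0.
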